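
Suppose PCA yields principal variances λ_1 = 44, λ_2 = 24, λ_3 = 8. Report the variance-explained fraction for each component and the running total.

Step 1 — total variance = trace(Sigma) = Σ λ_i = 44 + 24 + 8 = 76.

Step 2 — fraction explained by component i = λ_i / Σ λ:
  PC1: 44/76 = 0.5789
  PC2: 24/76 = 0.3158
  PC3: 8/76 = 0.1053

Step 3 — cumulative fraction after k components = (λ_1 + ... + λ_k) / Σ λ:
  k = 1: 44/76 = 0.5789
  k = 2: (44 + 24)/76 = 68/76 = 0.8947
  k = 3: (44 + 24 + 8)/76 = 76/76 = 1

Summary (fraction, with percent):

explained: PC1 0.5789 (57.89%), PC2 0.3158 (31.58%), PC3 0.1053 (10.53%);  cumulative: 0.5789, 0.8947, 1


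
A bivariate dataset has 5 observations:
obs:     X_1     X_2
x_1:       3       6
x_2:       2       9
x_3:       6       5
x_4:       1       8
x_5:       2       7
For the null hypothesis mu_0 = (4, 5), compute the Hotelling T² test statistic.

Step 1 — sample mean vector:
  mean(X_1) = (3 + 2 + 6 + 1 + 2) / 5 = 14/5 = 2.8
  mean(X_2) = (6 + 9 + 5 + 8 + 7) / 5 = 35/5 = 7
  x̄ = (2.8, 7),  deviation x̄ - mu_0 = (2.8, 7) - (4, 5) = (-1.2, 2).

Step 2 — sample covariance matrix, S[i,j] = (1/(n-1)) · Σ_k (x_{k,i} - mean_i) · (x_{k,j} - mean_j), divisor n-1 = 4:
  S[X_1,X_1] = ((0.2)·(0.2) + (-0.8)·(-0.8) + (3.2)·(3.2) + (-1.8)·(-1.8) + (-0.8)·(-0.8)) / 4 = 14.8/4 = 3.7
  S[X_1,X_2] = ((0.2)·(-1) + (-0.8)·(2) + (3.2)·(-2) + (-1.8)·(1) + (-0.8)·(0)) / 4 = -10/4 = -2.5
  S[X_2,X_2] = ((-1)·(-1) + (2)·(2) + (-2)·(-2) + (1)·(1) + (0)·(0)) / 4 = 10/4 = 2.5
  S = [[3.7, -2.5],
 [-2.5, 2.5]].

Step 3 — invert S. det(S) = 3.7·2.5 - (-2.5)² = 3.
  S^{-1} = (1/det) · [[d, -b], [-b, a]] = [[0.8333, 0.8333],
 [0.8333, 1.2333]].

Step 4 — quadratic form (x̄ - mu_0)^T · S^{-1} · (x̄ - mu_0):
  S^{-1} · (x̄ - mu_0) = (0.6667, 1.4667),
  (x̄ - mu_0)^T · [...] = (-1.2)·(0.6667) + (2)·(1.4667) = 2.1333.

Step 5 — scale by n: T² = 5 · 2.1333 = 10.6667.

T² ≈ 10.6667


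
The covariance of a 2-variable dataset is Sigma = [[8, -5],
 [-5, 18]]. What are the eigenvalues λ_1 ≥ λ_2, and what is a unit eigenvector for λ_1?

Step 1 — characteristic polynomial of 2×2 Sigma:
  det(Sigma - λI) = λ² - trace · λ + det = 0.
  trace = 8 + 18 = 26, det = 8·18 - (-5)² = 119.
Step 2 — discriminant:
  Δ = trace² - 4·det = 676 - 476 = 200.
Step 3 — eigenvalues:
  λ = (trace ± √Δ)/2 = (26 ± 14.1421)/2,
  λ_1 = 20.0711,  λ_2 = 5.9289.

Step 4 — unit eigenvector for λ_1: solve (Sigma - λ_1 I)v = 0. First row:
  (8 - 20.0711)·v_x + (-5)·v_y = 0, i.e. (-12.0711)·v_x + (-5)·v_y = 0,
  so v ∝ (b, λ_1 - a) = (-5, 12.0711); multiply by -1 so the first entry is positive: u = (5, -12.0711).
  ||u|| = √((5)² + (-12.0711)²) = √(170.7107) ≈ 13.0656,
  v_1 = u/||u|| ≈ (0.3827, -0.9239) (||v_1|| = 1).

λ_1 = 20.0711,  λ_2 = 5.9289;  v_1 ≈ (0.3827, -0.9239)


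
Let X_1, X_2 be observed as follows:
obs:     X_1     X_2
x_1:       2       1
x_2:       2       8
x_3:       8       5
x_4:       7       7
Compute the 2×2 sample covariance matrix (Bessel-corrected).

Step 1 — column means:
  mean(X_1) = (2 + 2 + 8 + 7) / 4 = 19/4 = 4.75
  mean(X_2) = (1 + 8 + 5 + 7) / 4 = 21/4 = 5.25

Step 2 — sample covariance S[i,j] = (1/(n-1)) · Σ_k (x_{k,i} - mean_i) · (x_{k,j} - mean_j), with n-1 = 3.
  S[X_1,X_1] = ((-2.75)·(-2.75) + (-2.75)·(-2.75) + (3.25)·(3.25) + (2.25)·(2.25)) / 3 = 30.75/3 = 10.25
  S[X_1,X_2] = ((-2.75)·(-4.25) + (-2.75)·(2.75) + (3.25)·(-0.25) + (2.25)·(1.75)) / 3 = 7.25/3 = 2.4167
  S[X_2,X_2] = ((-4.25)·(-4.25) + (2.75)·(2.75) + (-0.25)·(-0.25) + (1.75)·(1.75)) / 3 = 28.75/3 = 9.5833

S is symmetric (S[j,i] = S[i,j]). Assembling:

S = [[10.25, 2.4167],
 [2.4167, 9.5833]]


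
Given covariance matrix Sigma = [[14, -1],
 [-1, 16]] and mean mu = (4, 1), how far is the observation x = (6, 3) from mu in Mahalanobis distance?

Step 1 — centre the observation: (x - mu) = (2, 2).

Step 2 — invert Sigma. det(Sigma) = 14·16 - (-1)² = 223.
  Sigma^{-1} = (1/det) · [[d, -b], [-b, a]] = [[0.0717, 0.0045],
 [0.0045, 0.0628]].

Step 3 — form the quadratic (x - mu)^T · Sigma^{-1} · (x - mu):
  Sigma^{-1} · (x - mu) = (0.1525, 0.1345).
  (x - mu)^T · [Sigma^{-1} · (x - mu)] = (2)·(0.1525) + (2)·(0.1345) = 0.574.

Step 4 — take square root: d = √(0.574) ≈ 0.7576.

d(x, mu) = √(0.574) ≈ 0.7576


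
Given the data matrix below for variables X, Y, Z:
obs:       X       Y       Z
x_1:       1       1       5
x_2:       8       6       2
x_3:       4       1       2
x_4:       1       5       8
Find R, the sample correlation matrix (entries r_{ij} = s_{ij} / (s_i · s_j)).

Step 1 — column means:
  mean(X) = (1 + 8 + 4 + 1) / 4 = 14/4 = 3.5
  mean(Y) = (1 + 6 + 1 + 5) / 4 = 13/4 = 3.25
  mean(Z) = (5 + 2 + 2 + 8) / 4 = 17/4 = 4.25

Step 2 — sample variances and covariances s[i,j] = (1/(n-1)) · Σ_k (x_{k,i} - mean_i) · (x_{k,j} - mean_j), with n-1 = 3:
  s[X,X] = ((-2.5)·(-2.5) + (4.5)·(4.5) + (0.5)·(0.5) + (-2.5)·(-2.5)) / 3 = 33/3 = 11
  s[X,Y] = ((-2.5)·(-2.25) + (4.5)·(2.75) + (0.5)·(-2.25) + (-2.5)·(1.75)) / 3 = 12.5/3 = 4.1667
  s[X,Z] = ((-2.5)·(0.75) + (4.5)·(-2.25) + (0.5)·(-2.25) + (-2.5)·(3.75)) / 3 = -22.5/3 = -7.5
  s[Y,Y] = ((-2.25)·(-2.25) + (2.75)·(2.75) + (-2.25)·(-2.25) + (1.75)·(1.75)) / 3 = 20.75/3 = 6.9167
  s[Y,Z] = ((-2.25)·(0.75) + (2.75)·(-2.25) + (-2.25)·(-2.25) + (1.75)·(3.75)) / 3 = 3.75/3 = 1.25
  s[Z,Z] = ((0.75)·(0.75) + (-2.25)·(-2.25) + (-2.25)·(-2.25) + (3.75)·(3.75)) / 3 = 24.75/3 = 8.25
  Sample standard deviations s_i = √(s[i,i]):
  s(X) = √(11) = 3.3166
  s(Y) = √(6.9167) = 2.63
  s(Z) = √(8.25) = 2.8723

Step 3 — r_{ij} = s_{ij} / (s_i · s_j):
  r[X,X] = 1 (diagonal).
  r[X,Y] = 4.1667 / (3.3166 · 2.63) = 4.1667 / 8.7226 = 0.4777
  r[X,Z] = -7.5 / (3.3166 · 2.8723) = -7.5 / 9.5263 = -0.7873
  r[Y,Y] = 1 (diagonal).
  r[Y,Z] = 1.25 / (2.63 · 2.8723) = 1.25 / 7.554 = 0.1655
  r[Z,Z] = 1 (diagonal).

R is symmetric with unit diagonal. Assembling:

R = [[1, 0.4777, -0.7873],
 [0.4777, 1, 0.1655],
 [-0.7873, 0.1655, 1]]


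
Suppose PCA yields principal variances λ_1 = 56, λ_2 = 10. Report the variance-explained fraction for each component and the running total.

Step 1 — total variance = trace(Sigma) = Σ λ_i = 56 + 10 = 66.

Step 2 — fraction explained by component i = λ_i / Σ λ:
  PC1: 56/66 = 0.8485
  PC2: 10/66 = 0.1515

Step 3 — cumulative fraction after k components = (λ_1 + ... + λ_k) / Σ λ:
  k = 1: 56/66 = 0.8485
  k = 2: (56 + 10)/66 = 66/66 = 1

Summary (fraction, with percent):

explained: PC1 0.8485 (84.85%), PC2 0.1515 (15.15%);  cumulative: 0.8485, 1


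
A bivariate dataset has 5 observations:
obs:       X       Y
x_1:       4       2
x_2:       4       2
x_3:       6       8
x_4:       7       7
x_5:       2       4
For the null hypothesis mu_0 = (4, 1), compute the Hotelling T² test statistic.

Step 1 — sample mean vector:
  mean(X) = (4 + 4 + 6 + 7 + 2) / 5 = 23/5 = 4.6
  mean(Y) = (2 + 2 + 8 + 7 + 4) / 5 = 23/5 = 4.6
  x̄ = (4.6, 4.6),  deviation x̄ - mu_0 = (4.6, 4.6) - (4, 1) = (0.6, 3.6).

Step 2 — sample covariance matrix, S[i,j] = (1/(n-1)) · Σ_k (x_{k,i} - mean_i) · (x_{k,j} - mean_j), divisor n-1 = 4:
  S[X,X] = ((-0.6)·(-0.6) + (-0.6)·(-0.6) + (1.4)·(1.4) + (2.4)·(2.4) + (-2.6)·(-2.6)) / 4 = 15.2/4 = 3.8
  S[X,Y] = ((-0.6)·(-2.6) + (-0.6)·(-2.6) + (1.4)·(3.4) + (2.4)·(2.4) + (-2.6)·(-0.6)) / 4 = 15.2/4 = 3.8
  S[Y,Y] = ((-2.6)·(-2.6) + (-2.6)·(-2.6) + (3.4)·(3.4) + (2.4)·(2.4) + (-0.6)·(-0.6)) / 4 = 31.2/4 = 7.8
  S = [[3.8, 3.8],
 [3.8, 7.8]].

Step 3 — invert S. det(S) = 3.8·7.8 - (3.8)² = 15.2.
  S^{-1} = (1/det) · [[d, -b], [-b, a]] = [[0.5132, -0.25],
 [-0.25, 0.25]].

Step 4 — quadratic form (x̄ - mu_0)^T · S^{-1} · (x̄ - mu_0):
  S^{-1} · (x̄ - mu_0) = (-0.5921, 0.75),
  (x̄ - mu_0)^T · [...] = (0.6)·(-0.5921) + (3.6)·(0.75) = 2.3447.

Step 5 — scale by n: T² = 5 · 2.3447 = 11.7237.

T² ≈ 11.7237


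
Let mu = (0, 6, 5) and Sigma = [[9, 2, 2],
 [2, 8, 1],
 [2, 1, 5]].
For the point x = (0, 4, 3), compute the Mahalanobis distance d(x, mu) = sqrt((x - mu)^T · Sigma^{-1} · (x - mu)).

Step 1 — centre the observation: (x - mu) = (0, -2, -2).

Step 2 — invert Sigma (cofactor / det for 3×3, or solve directly):
  Sigma^{-1} = [[0.127, -0.0261, -0.0456],
 [-0.0261, 0.1336, -0.0163],
 [-0.0456, -0.0163, 0.2215]].

Step 3 — form the quadratic (x - mu)^T · Sigma^{-1} · (x - mu):
  Sigma^{-1} · (x - mu) = (0.1433, -0.2345, -0.4104).
  (x - mu)^T · [Sigma^{-1} · (x - mu)] = (0)·(0.1433) + (-2)·(-0.2345) + (-2)·(-0.4104) = 1.2899.

Step 4 — take square root: d = √(1.2899) ≈ 1.1357.

d(x, mu) = √(1.2899) ≈ 1.1357


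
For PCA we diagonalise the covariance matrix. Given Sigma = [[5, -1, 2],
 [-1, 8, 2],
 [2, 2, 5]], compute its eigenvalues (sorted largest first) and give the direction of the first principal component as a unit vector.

Step 1 — characteristic polynomial p(λ) = det(λI - Sigma) = λ³ - tr·λ² + c_1·λ - det, where tr = trace, c_1 = sum of the principal 2×2 minors, det = det(Sigma):
  tr = 5 + 8 + 5 = 18,
  c_1 = (5·8 - (-1)²) + (5·5 - (2)²) + (8·5 - (2)²) = 39 + 21 + 36 = 96,
  det = 5·(8·5 - (2)²) - (-1)·((-1)·5 - (2)·(2)) + (2)·((-1)·(2) - 8·(2)) = 5·(36) - (-1)·(-9) + (2)·(-18) = 135.
  So p(λ) = λ³ - 18λ² + 96λ - 135.
Step 2 — look for an integer root (rational root theorem: any rational root is an integer divisor of 135). Testing λ = 9:
  p(9) = 729 - 1458 + 864 - 135 = 0  ✓
  Dividing out (λ - 9): p(λ) = (λ - 9)(λ² - 9λ + 15).
Step 3 — remaining eigenvalues from the quadratic λ² - 9λ + 15 = 0:
  Δ = 9² - 4·15 = 81 - 60 = 21,  λ = (9 ± √21)/2 = (9 ± 4.5826)/2 ≈ 6.7913 or 2.2087.
  Sorted: λ_1 = 9,  λ_2 = 6.7913,  λ_3 = 2.2087  (check: sum = 18 = tr ✓).

Step 4 — unit eigenvector for λ_1 = 9: v spans the null space of (Sigma - λ_1 I), whose rows are
  r_1 = (-4, -1, 2),  r_2 = (-1, -1, 2),  r_3 = (2, 2, -4).
  v is orthogonal to every row, so take v ∝ r_1 × r_2 = ((-1)·(2) - (2)·(-1), (2)·(-1) - (-4)·(2), (-4)·(-1) - (-1)·(-1)) = (0, 6, 3).
  Rescale (divide by 3): u = (0, 2, 1).
  ||u|| = √((0)² + (2)² + (1)²) = √(5) ≈ 2.2361,  v_1 = u/||u|| ≈ (0, 0.8944, 0.4472) (||v_1|| = 1).

λ_1 = 9,  λ_2 = 6.7913,  λ_3 = 2.2087;  v_1 ≈ (0, 0.8944, 0.4472)


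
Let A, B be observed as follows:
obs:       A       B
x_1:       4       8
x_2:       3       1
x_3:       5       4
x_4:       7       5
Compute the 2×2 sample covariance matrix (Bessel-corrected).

Step 1 — column means:
  mean(A) = (4 + 3 + 5 + 7) / 4 = 19/4 = 4.75
  mean(B) = (8 + 1 + 4 + 5) / 4 = 18/4 = 4.5

Step 2 — sample covariance S[i,j] = (1/(n-1)) · Σ_k (x_{k,i} - mean_i) · (x_{k,j} - mean_j), with n-1 = 3.
  S[A,A] = ((-0.75)·(-0.75) + (-1.75)·(-1.75) + (0.25)·(0.25) + (2.25)·(2.25)) / 3 = 8.75/3 = 2.9167
  S[A,B] = ((-0.75)·(3.5) + (-1.75)·(-3.5) + (0.25)·(-0.5) + (2.25)·(0.5)) / 3 = 4.5/3 = 1.5
  S[B,B] = ((3.5)·(3.5) + (-3.5)·(-3.5) + (-0.5)·(-0.5) + (0.5)·(0.5)) / 3 = 25/3 = 8.3333

S is symmetric (S[j,i] = S[i,j]). Assembling:

S = [[2.9167, 1.5],
 [1.5, 8.3333]]


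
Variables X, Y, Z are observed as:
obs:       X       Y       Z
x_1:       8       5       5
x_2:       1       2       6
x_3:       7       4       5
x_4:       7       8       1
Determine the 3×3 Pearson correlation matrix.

Step 1 — column means:
  mean(X) = (8 + 1 + 7 + 7) / 4 = 23/4 = 5.75
  mean(Y) = (5 + 2 + 4 + 8) / 4 = 19/4 = 4.75
  mean(Z) = (5 + 6 + 5 + 1) / 4 = 17/4 = 4.25

Step 2 — sample variances and covariances s[i,j] = (1/(n-1)) · Σ_k (x_{k,i} - mean_i) · (x_{k,j} - mean_j), with n-1 = 3:
  s[X,X] = ((2.25)·(2.25) + (-4.75)·(-4.75) + (1.25)·(1.25) + (1.25)·(1.25)) / 3 = 30.75/3 = 10.25
  s[X,Y] = ((2.25)·(0.25) + (-4.75)·(-2.75) + (1.25)·(-0.75) + (1.25)·(3.25)) / 3 = 16.75/3 = 5.5833
  s[X,Z] = ((2.25)·(0.75) + (-4.75)·(1.75) + (1.25)·(0.75) + (1.25)·(-3.25)) / 3 = -9.75/3 = -3.25
  s[Y,Y] = ((0.25)·(0.25) + (-2.75)·(-2.75) + (-0.75)·(-0.75) + (3.25)·(3.25)) / 3 = 18.75/3 = 6.25
  s[Y,Z] = ((0.25)·(0.75) + (-2.75)·(1.75) + (-0.75)·(0.75) + (3.25)·(-3.25)) / 3 = -15.75/3 = -5.25
  s[Z,Z] = ((0.75)·(0.75) + (1.75)·(1.75) + (0.75)·(0.75) + (-3.25)·(-3.25)) / 3 = 14.75/3 = 4.9167
  Sample standard deviations s_i = √(s[i,i]):
  s(X) = √(10.25) = 3.2016
  s(Y) = √(6.25) = 2.5
  s(Z) = √(4.9167) = 2.2174

Step 3 — r_{ij} = s_{ij} / (s_i · s_j):
  r[X,X] = 1 (diagonal).
  r[X,Y] = 5.5833 / (3.2016 · 2.5) = 5.5833 / 8.0039 = 0.6976
  r[X,Z] = -3.25 / (3.2016 · 2.2174) = -3.25 / 7.099 = -0.4578
  r[Y,Y] = 1 (diagonal).
  r[Y,Z] = -5.25 / (2.5 · 2.2174) = -5.25 / 5.5434 = -0.9471
  r[Z,Z] = 1 (diagonal).

R is symmetric with unit diagonal. Assembling:

R = [[1, 0.6976, -0.4578],
 [0.6976, 1, -0.9471],
 [-0.4578, -0.9471, 1]]


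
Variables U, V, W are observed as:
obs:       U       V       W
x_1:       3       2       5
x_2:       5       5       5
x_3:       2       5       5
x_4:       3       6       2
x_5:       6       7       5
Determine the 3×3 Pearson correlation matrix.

Step 1 — column means:
  mean(U) = (3 + 5 + 2 + 3 + 6) / 5 = 19/5 = 3.8
  mean(V) = (2 + 5 + 5 + 6 + 7) / 5 = 25/5 = 5
  mean(W) = (5 + 5 + 5 + 2 + 5) / 5 = 22/5 = 4.4

Step 2 — sample variances and covariances s[i,j] = (1/(n-1)) · Σ_k (x_{k,i} - mean_i) · (x_{k,j} - mean_j), with n-1 = 4:
  s[U,U] = ((-0.8)·(-0.8) + (1.2)·(1.2) + (-1.8)·(-1.8) + (-0.8)·(-0.8) + (2.2)·(2.2)) / 4 = 10.8/4 = 2.7
  s[U,V] = ((-0.8)·(-3) + (1.2)·(0) + (-1.8)·(0) + (-0.8)·(1) + (2.2)·(2)) / 4 = 6/4 = 1.5
  s[U,W] = ((-0.8)·(0.6) + (1.2)·(0.6) + (-1.8)·(0.6) + (-0.8)·(-2.4) + (2.2)·(0.6)) / 4 = 2.4/4 = 0.6
  s[V,V] = ((-3)·(-3) + (0)·(0) + (0)·(0) + (1)·(1) + (2)·(2)) / 4 = 14/4 = 3.5
  s[V,W] = ((-3)·(0.6) + (0)·(0.6) + (0)·(0.6) + (1)·(-2.4) + (2)·(0.6)) / 4 = -3/4 = -0.75
  s[W,W] = ((0.6)·(0.6) + (0.6)·(0.6) + (0.6)·(0.6) + (-2.4)·(-2.4) + (0.6)·(0.6)) / 4 = 7.2/4 = 1.8
  Sample standard deviations s_i = √(s[i,i]):
  s(U) = √(2.7) = 1.6432
  s(V) = √(3.5) = 1.8708
  s(W) = √(1.8) = 1.3416

Step 3 — r_{ij} = s_{ij} / (s_i · s_j):
  r[U,U] = 1 (diagonal).
  r[U,V] = 1.5 / (1.6432 · 1.8708) = 1.5 / 3.0741 = 0.488
  r[U,W] = 0.6 / (1.6432 · 1.3416) = 0.6 / 2.2045 = 0.2722
  r[V,V] = 1 (diagonal).
  r[V,W] = -0.75 / (1.8708 · 1.3416) = -0.75 / 2.51 = -0.2988
  r[W,W] = 1 (diagonal).

R is symmetric with unit diagonal. Assembling:

R = [[1, 0.488, 0.2722],
 [0.488, 1, -0.2988],
 [0.2722, -0.2988, 1]]


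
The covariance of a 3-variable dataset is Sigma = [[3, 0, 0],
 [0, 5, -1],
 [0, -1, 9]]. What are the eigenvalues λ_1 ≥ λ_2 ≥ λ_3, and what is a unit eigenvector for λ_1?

Step 1 — characteristic polynomial p(λ) = det(λI - Sigma) = λ³ - tr·λ² + c_1·λ - det, where tr = trace, c_1 = sum of the principal 2×2 minors, det = det(Sigma):
  tr = 3 + 5 + 9 = 17,
  c_1 = (3·5 - (0)²) + (3·9 - (0)²) + (5·9 - (-1)²) = 15 + 27 + 44 = 86,
  det = 3·(5·9 - (-1)²) - (0)·((0)·9 - (-1)·(0)) + (0)·((0)·(-1) - 5·(0)) = 3·(44) - (0)·(0) + (0)·(0) = 132.
  So p(λ) = λ³ - 17λ² + 86λ - 132.
Step 2 — look for an integer root (rational root theorem: any rational root is an integer divisor of 132). Testing λ = 3:
  p(3) = 27 - 153 + 258 - 132 = 0  ✓
  Dividing out (λ - 3): p(λ) = (λ - 3)(λ² - 14λ + 44).
Step 3 — remaining eigenvalues from the quadratic λ² - 14λ + 44 = 0:
  Δ = 14² - 4·44 = 196 - 176 = 20,  λ = (14 ± √20)/2 = (14 ± 4.4721)/2 ≈ 9.2361 or 4.7639.
  Sorted: λ_1 = 9.2361,  λ_2 = 4.7639,  λ_3 = 3  (check: sum = 17 = tr ✓).

Step 4 — unit eigenvector for λ_1 ≈ 9.2361: v spans the null space of (Sigma - λ_1 I), whose rows are
  r_1 = (-6.2361, 0, 0),  r_2 = (0, -4.2361, -1),  r_3 = (0, -1, -0.2361).
  v is orthogonal to every row, so take v ∝ r_1 × r_2 = ((0)·(-1) - (0)·(-4.2361), (0)·(0) - (-6.2361)·(-1), (-6.2361)·(-4.2361) - (0)·(0)) ≈ (0, -6.2361, 26.4164).
  Rescale (multiply by -1 so the first nonzero entry is positive): u = (0, 6.2361, -26.4164).
  ||u|| = √((0)² + (6.2361)² + (-26.4164)²) = √(736.7151) ≈ 27.1425,  v_1 = u/||u|| ≈ (0, 0.2298, -0.9732) (||v_1|| = 1).

λ_1 = 9.2361,  λ_2 = 4.7639,  λ_3 = 3;  v_1 ≈ (0, 0.2298, -0.9732)


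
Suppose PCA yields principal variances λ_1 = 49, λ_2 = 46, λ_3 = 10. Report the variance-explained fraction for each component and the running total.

Step 1 — total variance = trace(Sigma) = Σ λ_i = 49 + 46 + 10 = 105.

Step 2 — fraction explained by component i = λ_i / Σ λ:
  PC1: 49/105 = 0.4667
  PC2: 46/105 = 0.4381
  PC3: 10/105 = 0.0952

Step 3 — cumulative fraction after k components = (λ_1 + ... + λ_k) / Σ λ:
  k = 1: 49/105 = 0.4667
  k = 2: (49 + 46)/105 = 95/105 = 0.9048
  k = 3: (49 + 46 + 10)/105 = 105/105 = 1

Summary (fraction, with percent):

explained: PC1 0.4667 (46.67%), PC2 0.4381 (43.81%), PC3 0.0952 (9.52%);  cumulative: 0.4667, 0.9048, 1


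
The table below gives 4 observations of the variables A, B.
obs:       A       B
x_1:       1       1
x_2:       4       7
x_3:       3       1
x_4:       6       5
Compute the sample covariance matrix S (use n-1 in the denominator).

Step 1 — column means:
  mean(A) = (1 + 4 + 3 + 6) / 4 = 14/4 = 3.5
  mean(B) = (1 + 7 + 1 + 5) / 4 = 14/4 = 3.5

Step 2 — sample covariance S[i,j] = (1/(n-1)) · Σ_k (x_{k,i} - mean_i) · (x_{k,j} - mean_j), with n-1 = 3.
  S[A,A] = ((-2.5)·(-2.5) + (0.5)·(0.5) + (-0.5)·(-0.5) + (2.5)·(2.5)) / 3 = 13/3 = 4.3333
  S[A,B] = ((-2.5)·(-2.5) + (0.5)·(3.5) + (-0.5)·(-2.5) + (2.5)·(1.5)) / 3 = 13/3 = 4.3333
  S[B,B] = ((-2.5)·(-2.5) + (3.5)·(3.5) + (-2.5)·(-2.5) + (1.5)·(1.5)) / 3 = 27/3 = 9

S is symmetric (S[j,i] = S[i,j]). Assembling:

S = [[4.3333, 4.3333],
 [4.3333, 9]]


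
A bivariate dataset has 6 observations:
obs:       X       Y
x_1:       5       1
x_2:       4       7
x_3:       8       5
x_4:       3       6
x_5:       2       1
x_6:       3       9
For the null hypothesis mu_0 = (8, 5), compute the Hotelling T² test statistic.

Step 1 — sample mean vector:
  mean(X) = (5 + 4 + 8 + 3 + 2 + 3) / 6 = 25/6 = 4.1667
  mean(Y) = (1 + 7 + 5 + 6 + 1 + 9) / 6 = 29/6 = 4.8333
  x̄ = (4.1667, 4.8333),  deviation x̄ - mu_0 = (4.1667, 4.8333) - (8, 5) = (-3.8333, -0.1667).

Step 2 — sample covariance matrix, S[i,j] = (1/(n-1)) · Σ_k (x_{k,i} - mean_i) · (x_{k,j} - mean_j), divisor n-1 = 5:
  S[X,X] = ((0.8333)·(0.8333) + (-0.1667)·(-0.1667) + (3.8333)·(3.8333) + (-1.1667)·(-1.1667) + (-2.1667)·(-2.1667) + (-1.1667)·(-1.1667)) / 5 = 22.8333/5 = 4.5667
  S[X,Y] = ((0.8333)·(-3.8333) + (-0.1667)·(2.1667) + (3.8333)·(0.1667) + (-1.1667)·(1.1667) + (-2.1667)·(-3.8333) + (-1.1667)·(4.1667)) / 5 = -0.8333/5 = -0.1667
  S[Y,Y] = ((-3.8333)·(-3.8333) + (2.1667)·(2.1667) + (0.1667)·(0.1667) + (1.1667)·(1.1667) + (-3.8333)·(-3.8333) + (4.1667)·(4.1667)) / 5 = 52.8333/5 = 10.5667
  S = [[4.5667, -0.1667],
 [-0.1667, 10.5667]].

Step 3 — invert S. det(S) = 4.5667·10.5667 - (-0.1667)² = 48.2267.
  S^{-1} = (1/det) · [[d, -b], [-b, a]] = [[0.2191, 0.0035],
 [0.0035, 0.0947]].

Step 4 — quadratic form (x̄ - mu_0)^T · S^{-1} · (x̄ - mu_0):
  S^{-1} · (x̄ - mu_0) = (-0.8405, -0.029),
  (x̄ - mu_0)^T · [...] = (-3.8333)·(-0.8405) + (-0.1667)·(-0.029) = 3.2267.

Step 5 — scale by n: T² = 6 · 3.2267 = 19.36.

T² ≈ 19.36


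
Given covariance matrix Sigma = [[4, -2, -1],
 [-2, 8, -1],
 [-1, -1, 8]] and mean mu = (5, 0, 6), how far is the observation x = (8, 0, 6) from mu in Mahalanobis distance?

Step 1 — centre the observation: (x - mu) = (3, 0, 0).

Step 2 — invert Sigma (cofactor / det for 3×3, or solve directly):
  Sigma^{-1} = [[0.3029, 0.0817, 0.0481],
 [0.0817, 0.149, 0.0288],
 [0.0481, 0.0288, 0.1346]].

Step 3 — form the quadratic (x - mu)^T · Sigma^{-1} · (x - mu):
  Sigma^{-1} · (x - mu) = (0.9087, 0.2452, 0.1442).
  (x - mu)^T · [Sigma^{-1} · (x - mu)] = (3)·(0.9087) + (0)·(0.2452) + (0)·(0.1442) = 2.726.

Step 4 — take square root: d = √(2.726) ≈ 1.651.

d(x, mu) = √(2.726) ≈ 1.651


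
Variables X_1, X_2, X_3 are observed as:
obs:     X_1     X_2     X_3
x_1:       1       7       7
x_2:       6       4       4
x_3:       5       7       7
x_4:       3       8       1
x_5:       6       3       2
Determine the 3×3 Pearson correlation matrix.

Step 1 — column means:
  mean(X_1) = (1 + 6 + 5 + 3 + 6) / 5 = 21/5 = 4.2
  mean(X_2) = (7 + 4 + 7 + 8 + 3) / 5 = 29/5 = 5.8
  mean(X_3) = (7 + 4 + 7 + 1 + 2) / 5 = 21/5 = 4.2

Step 2 — sample variances and covariances s[i,j] = (1/(n-1)) · Σ_k (x_{k,i} - mean_i) · (x_{k,j} - mean_j), with n-1 = 4:
  s[X_1,X_1] = ((-3.2)·(-3.2) + (1.8)·(1.8) + (0.8)·(0.8) + (-1.2)·(-1.2) + (1.8)·(1.8)) / 4 = 18.8/4 = 4.7
  s[X_1,X_2] = ((-3.2)·(1.2) + (1.8)·(-1.8) + (0.8)·(1.2) + (-1.2)·(2.2) + (1.8)·(-2.8)) / 4 = -13.8/4 = -3.45
  s[X_1,X_3] = ((-3.2)·(2.8) + (1.8)·(-0.2) + (0.8)·(2.8) + (-1.2)·(-3.2) + (1.8)·(-2.2)) / 4 = -7.2/4 = -1.8
  s[X_2,X_2] = ((1.2)·(1.2) + (-1.8)·(-1.8) + (1.2)·(1.2) + (2.2)·(2.2) + (-2.8)·(-2.8)) / 4 = 18.8/4 = 4.7
  s[X_2,X_3] = ((1.2)·(2.8) + (-1.8)·(-0.2) + (1.2)·(2.8) + (2.2)·(-3.2) + (-2.8)·(-2.2)) / 4 = 6.2/4 = 1.55
  s[X_3,X_3] = ((2.8)·(2.8) + (-0.2)·(-0.2) + (2.8)·(2.8) + (-3.2)·(-3.2) + (-2.2)·(-2.2)) / 4 = 30.8/4 = 7.7
  Sample standard deviations s_i = √(s[i,i]):
  s(X_1) = √(4.7) = 2.1679
  s(X_2) = √(4.7) = 2.1679
  s(X_3) = √(7.7) = 2.7749

Step 3 — r_{ij} = s_{ij} / (s_i · s_j):
  r[X_1,X_1] = 1 (diagonal).
  r[X_1,X_2] = -3.45 / (2.1679 · 2.1679) = -3.45 / 4.7 = -0.734
  r[X_1,X_3] = -1.8 / (2.1679 · 2.7749) = -1.8 / 6.0158 = -0.2992
  r[X_2,X_2] = 1 (diagonal).
  r[X_2,X_3] = 1.55 / (2.1679 · 2.7749) = 1.55 / 6.0158 = 0.2577
  r[X_3,X_3] = 1 (diagonal).

R is symmetric with unit diagonal. Assembling:

R = [[1, -0.734, -0.2992],
 [-0.734, 1, 0.2577],
 [-0.2992, 0.2577, 1]]


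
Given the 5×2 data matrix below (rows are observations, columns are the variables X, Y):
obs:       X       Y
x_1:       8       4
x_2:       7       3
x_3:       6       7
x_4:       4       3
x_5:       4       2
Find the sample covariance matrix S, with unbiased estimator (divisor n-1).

Step 1 — column means:
  mean(X) = (8 + 7 + 6 + 4 + 4) / 5 = 29/5 = 5.8
  mean(Y) = (4 + 3 + 7 + 3 + 2) / 5 = 19/5 = 3.8

Step 2 — sample covariance S[i,j] = (1/(n-1)) · Σ_k (x_{k,i} - mean_i) · (x_{k,j} - mean_j), with n-1 = 4.
  S[X,X] = ((2.2)·(2.2) + (1.2)·(1.2) + (0.2)·(0.2) + (-1.8)·(-1.8) + (-1.8)·(-1.8)) / 4 = 12.8/4 = 3.2
  S[X,Y] = ((2.2)·(0.2) + (1.2)·(-0.8) + (0.2)·(3.2) + (-1.8)·(-0.8) + (-1.8)·(-1.8)) / 4 = 4.8/4 = 1.2
  S[Y,Y] = ((0.2)·(0.2) + (-0.8)·(-0.8) + (3.2)·(3.2) + (-0.8)·(-0.8) + (-1.8)·(-1.8)) / 4 = 14.8/4 = 3.7

S is symmetric (S[j,i] = S[i,j]). Assembling:

S = [[3.2, 1.2],
 [1.2, 3.7]]


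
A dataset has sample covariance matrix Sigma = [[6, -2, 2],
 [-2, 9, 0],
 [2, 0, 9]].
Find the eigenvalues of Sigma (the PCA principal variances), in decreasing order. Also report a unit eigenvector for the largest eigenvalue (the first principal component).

Step 1 — characteristic polynomial p(λ) = det(λI - Sigma) = λ³ - tr·λ² + c_1·λ - det, where tr = trace, c_1 = sum of the principal 2×2 minors, det = det(Sigma):
  tr = 6 + 9 + 9 = 24,
  c_1 = (6·9 - (-2)²) + (6·9 - (2)²) + (9·9 - (0)²) = 50 + 50 + 81 = 181,
  det = 6·(9·9 - (0)²) - (-2)·((-2)·9 - (0)·(2)) + (2)·((-2)·(0) - 9·(2)) = 6·(81) - (-2)·(-18) + (2)·(-18) = 414.
  So p(λ) = λ³ - 24λ² + 181λ - 414.
Step 2 — look for an integer root (rational root theorem: any rational root is an integer divisor of 414). Testing λ = 9:
  p(9) = 729 - 1944 + 1629 - 414 = 0  ✓
  Dividing out (λ - 9): p(λ) = (λ - 9)(λ² - 15λ + 46).
Step 3 — remaining eigenvalues from the quadratic λ² - 15λ + 46 = 0:
  Δ = 15² - 4·46 = 225 - 184 = 41,  λ = (15 ± √41)/2 = (15 ± 6.4031)/2 ≈ 10.7016 or 4.2984.
  Sorted: λ_1 = 10.7016,  λ_2 = 9,  λ_3 = 4.2984  (check: sum = 24 = tr ✓).

Step 4 — unit eigenvector for λ_1 ≈ 10.7016: v spans the null space of (Sigma - λ_1 I), whose rows are
  r_1 = (-4.7016, -2, 2),  r_2 = (-2, -1.7016, 0),  r_3 = (2, 0, -1.7016).
  v is orthogonal to every row, so take v ∝ r_1 × r_2 = ((-2)·(0) - (2)·(-1.7016), (2)·(-2) - (-4.7016)·(0), (-4.7016)·(-1.7016) - (-2)·(-2)) ≈ (3.4031, -4, 4).
  Let u = (3.4031, -4, 4).
  ||u|| = √((3.4031)² + (-4)² + (4)²) = √(43.5813) ≈ 6.6016,  v_1 = u/||u|| ≈ (0.5155, -0.6059, 0.6059) (||v_1|| = 1).

λ_1 = 10.7016,  λ_2 = 9,  λ_3 = 4.2984;  v_1 ≈ (0.5155, -0.6059, 0.6059)


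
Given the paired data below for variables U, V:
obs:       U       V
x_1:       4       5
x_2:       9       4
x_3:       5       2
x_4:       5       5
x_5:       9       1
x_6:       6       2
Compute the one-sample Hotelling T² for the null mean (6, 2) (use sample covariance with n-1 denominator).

Step 1 — sample mean vector:
  mean(U) = (4 + 9 + 5 + 5 + 9 + 6) / 6 = 38/6 = 6.3333
  mean(V) = (5 + 4 + 2 + 5 + 1 + 2) / 6 = 19/6 = 3.1667
  x̄ = (6.3333, 3.1667),  deviation x̄ - mu_0 = (6.3333, 3.1667) - (6, 2) = (0.3333, 1.1667).

Step 2 — sample covariance matrix, S[i,j] = (1/(n-1)) · Σ_k (x_{k,i} - mean_i) · (x_{k,j} - mean_j), divisor n-1 = 5:
  S[U,U] = ((-2.3333)·(-2.3333) + (2.6667)·(2.6667) + (-1.3333)·(-1.3333) + (-1.3333)·(-1.3333) + (2.6667)·(2.6667) + (-0.3333)·(-0.3333)) / 5 = 23.3333/5 = 4.6667
  S[U,V] = ((-2.3333)·(1.8333) + (2.6667)·(0.8333) + (-1.3333)·(-1.1667) + (-1.3333)·(1.8333) + (2.6667)·(-2.1667) + (-0.3333)·(-1.1667)) / 5 = -8.3333/5 = -1.6667
  S[V,V] = ((1.8333)·(1.8333) + (0.8333)·(0.8333) + (-1.1667)·(-1.1667) + (1.8333)·(1.8333) + (-2.1667)·(-2.1667) + (-1.1667)·(-1.1667)) / 5 = 14.8333/5 = 2.9667
  S = [[4.6667, -1.6667],
 [-1.6667, 2.9667]].

Step 3 — invert S. det(S) = 4.6667·2.9667 - (-1.6667)² = 11.0667.
  S^{-1} = (1/det) · [[d, -b], [-b, a]] = [[0.2681, 0.1506],
 [0.1506, 0.4217]].

Step 4 — quadratic form (x̄ - mu_0)^T · S^{-1} · (x̄ - mu_0):
  S^{-1} · (x̄ - mu_0) = (0.2651, 0.5422),
  (x̄ - mu_0)^T · [...] = (0.3333)·(0.2651) + (1.1667)·(0.5422) = 0.7209.

Step 5 — scale by n: T² = 6 · 0.7209 = 4.3253.

T² ≈ 4.3253


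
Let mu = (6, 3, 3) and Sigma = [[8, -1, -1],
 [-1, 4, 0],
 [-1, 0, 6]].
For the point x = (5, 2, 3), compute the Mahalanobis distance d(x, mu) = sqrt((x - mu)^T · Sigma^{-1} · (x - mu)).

Step 1 — centre the observation: (x - mu) = (-1, -1, 0).

Step 2 — invert Sigma (cofactor / det for 3×3, or solve directly):
  Sigma^{-1} = [[0.1319, 0.033, 0.022],
 [0.033, 0.2582, 0.0055],
 [0.022, 0.0055, 0.1703]].

Step 3 — form the quadratic (x - mu)^T · Sigma^{-1} · (x - mu):
  Sigma^{-1} · (x - mu) = (-0.1648, -0.2912, -0.0275).
  (x - mu)^T · [Sigma^{-1} · (x - mu)] = (-1)·(-0.1648) + (-1)·(-0.2912) + (0)·(-0.0275) = 0.456.

Step 4 — take square root: d = √(0.456) ≈ 0.6753.

d(x, mu) = √(0.456) ≈ 0.6753


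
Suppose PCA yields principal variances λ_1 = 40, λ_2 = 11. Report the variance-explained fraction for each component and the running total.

Step 1 — total variance = trace(Sigma) = Σ λ_i = 40 + 11 = 51.

Step 2 — fraction explained by component i = λ_i / Σ λ:
  PC1: 40/51 = 0.7843
  PC2: 11/51 = 0.2157

Step 3 — cumulative fraction after k components = (λ_1 + ... + λ_k) / Σ λ:
  k = 1: 40/51 = 0.7843
  k = 2: (40 + 11)/51 = 51/51 = 1

Summary (fraction, with percent):

explained: PC1 0.7843 (78.43%), PC2 0.2157 (21.57%);  cumulative: 0.7843, 1


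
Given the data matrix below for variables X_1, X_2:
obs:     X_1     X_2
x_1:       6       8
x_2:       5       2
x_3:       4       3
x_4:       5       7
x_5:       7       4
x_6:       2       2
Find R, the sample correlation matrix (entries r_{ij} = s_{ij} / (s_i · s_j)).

Step 1 — column means:
  mean(X_1) = (6 + 5 + 4 + 5 + 7 + 2) / 6 = 29/6 = 4.8333
  mean(X_2) = (8 + 2 + 3 + 7 + 4 + 2) / 6 = 26/6 = 4.3333

Step 2 — sample variances and covariances s[i,j] = (1/(n-1)) · Σ_k (x_{k,i} - mean_i) · (x_{k,j} - mean_j), with n-1 = 5:
  s[X_1,X_1] = ((1.1667)·(1.1667) + (0.1667)·(0.1667) + (-0.8333)·(-0.8333) + (0.1667)·(0.1667) + (2.1667)·(2.1667) + (-2.8333)·(-2.8333)) / 5 = 14.8333/5 = 2.9667
  s[X_1,X_2] = ((1.1667)·(3.6667) + (0.1667)·(-2.3333) + (-0.8333)·(-1.3333) + (0.1667)·(2.6667) + (2.1667)·(-0.3333) + (-2.8333)·(-2.3333)) / 5 = 11.3333/5 = 2.2667
  s[X_2,X_2] = ((3.6667)·(3.6667) + (-2.3333)·(-2.3333) + (-1.3333)·(-1.3333) + (2.6667)·(2.6667) + (-0.3333)·(-0.3333) + (-2.3333)·(-2.3333)) / 5 = 33.3333/5 = 6.6667
  Sample standard deviations s_i = √(s[i,i]):
  s(X_1) = √(2.9667) = 1.7224
  s(X_2) = √(6.6667) = 2.582

Step 3 — r_{ij} = s_{ij} / (s_i · s_j):
  r[X_1,X_1] = 1 (diagonal).
  r[X_1,X_2] = 2.2667 / (1.7224 · 2.582) = 2.2667 / 4.4472 = 0.5097
  r[X_2,X_2] = 1 (diagonal).

R is symmetric with unit diagonal. Assembling:

R = [[1, 0.5097],
 [0.5097, 1]]


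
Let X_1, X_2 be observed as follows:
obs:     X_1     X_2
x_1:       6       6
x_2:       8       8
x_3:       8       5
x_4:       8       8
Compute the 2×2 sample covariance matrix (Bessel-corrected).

Step 1 — column means:
  mean(X_1) = (6 + 8 + 8 + 8) / 4 = 30/4 = 7.5
  mean(X_2) = (6 + 8 + 5 + 8) / 4 = 27/4 = 6.75

Step 2 — sample covariance S[i,j] = (1/(n-1)) · Σ_k (x_{k,i} - mean_i) · (x_{k,j} - mean_j), with n-1 = 3.
  S[X_1,X_1] = ((-1.5)·(-1.5) + (0.5)·(0.5) + (0.5)·(0.5) + (0.5)·(0.5)) / 3 = 3/3 = 1
  S[X_1,X_2] = ((-1.5)·(-0.75) + (0.5)·(1.25) + (0.5)·(-1.75) + (0.5)·(1.25)) / 3 = 1.5/3 = 0.5
  S[X_2,X_2] = ((-0.75)·(-0.75) + (1.25)·(1.25) + (-1.75)·(-1.75) + (1.25)·(1.25)) / 3 = 6.75/3 = 2.25

S is symmetric (S[j,i] = S[i,j]). Assembling:

S = [[1, 0.5],
 [0.5, 2.25]]


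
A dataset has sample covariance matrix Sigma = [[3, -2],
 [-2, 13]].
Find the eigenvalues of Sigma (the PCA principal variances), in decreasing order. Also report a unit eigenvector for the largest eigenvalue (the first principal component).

Step 1 — characteristic polynomial of 2×2 Sigma:
  det(Sigma - λI) = λ² - trace · λ + det = 0.
  trace = 3 + 13 = 16, det = 3·13 - (-2)² = 35.
Step 2 — discriminant:
  Δ = trace² - 4·det = 256 - 140 = 116.
Step 3 — eigenvalues:
  λ = (trace ± √Δ)/2 = (16 ± 10.7703)/2,
  λ_1 = 13.3852,  λ_2 = 2.6148.

Step 4 — unit eigenvector for λ_1: solve (Sigma - λ_1 I)v = 0. First row:
  (3 - 13.3852)·v_x + (-2)·v_y = 0, i.e. (-10.3852)·v_x + (-2)·v_y = 0,
  so v ∝ (b, λ_1 - a) = (-2, 10.3852); multiply by -1 so the first entry is positive: u = (2, -10.3852).
  ||u|| = √((2)² + (-10.3852)²) = √(111.8516) ≈ 10.576,
  v_1 = u/||u|| ≈ (0.1891, -0.982) (||v_1|| = 1).

λ_1 = 13.3852,  λ_2 = 2.6148;  v_1 ≈ (0.1891, -0.982)


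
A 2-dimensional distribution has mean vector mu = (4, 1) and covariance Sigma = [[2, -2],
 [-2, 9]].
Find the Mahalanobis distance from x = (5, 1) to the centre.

Step 1 — centre the observation: (x - mu) = (1, 0).

Step 2 — invert Sigma. det(Sigma) = 2·9 - (-2)² = 14.
  Sigma^{-1} = (1/det) · [[d, -b], [-b, a]] = [[0.6429, 0.1429],
 [0.1429, 0.1429]].

Step 3 — form the quadratic (x - mu)^T · Sigma^{-1} · (x - mu):
  Sigma^{-1} · (x - mu) = (0.6429, 0.1429).
  (x - mu)^T · [Sigma^{-1} · (x - mu)] = (1)·(0.6429) + (0)·(0.1429) = 0.6429.

Step 4 — take square root: d = √(0.6429) ≈ 0.8018.

d(x, mu) = √(0.6429) ≈ 0.8018


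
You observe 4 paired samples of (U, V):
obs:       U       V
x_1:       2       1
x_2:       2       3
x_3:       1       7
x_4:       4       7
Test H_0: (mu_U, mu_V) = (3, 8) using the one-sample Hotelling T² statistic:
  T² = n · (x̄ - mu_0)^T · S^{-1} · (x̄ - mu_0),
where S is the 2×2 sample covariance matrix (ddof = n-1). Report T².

Step 1 — sample mean vector:
  mean(U) = (2 + 2 + 1 + 4) / 4 = 9/4 = 2.25
  mean(V) = (1 + 3 + 7 + 7) / 4 = 18/4 = 4.5
  x̄ = (2.25, 4.5),  deviation x̄ - mu_0 = (2.25, 4.5) - (3, 8) = (-0.75, -3.5).

Step 2 — sample covariance matrix, S[i,j] = (1/(n-1)) · Σ_k (x_{k,i} - mean_i) · (x_{k,j} - mean_j), divisor n-1 = 3:
  S[U,U] = ((-0.25)·(-0.25) + (-0.25)·(-0.25) + (-1.25)·(-1.25) + (1.75)·(1.75)) / 3 = 4.75/3 = 1.5833
  S[U,V] = ((-0.25)·(-3.5) + (-0.25)·(-1.5) + (-1.25)·(2.5) + (1.75)·(2.5)) / 3 = 2.5/3 = 0.8333
  S[V,V] = ((-3.5)·(-3.5) + (-1.5)·(-1.5) + (2.5)·(2.5) + (2.5)·(2.5)) / 3 = 27/3 = 9
  S = [[1.5833, 0.8333],
 [0.8333, 9]].

Step 3 — invert S. det(S) = 1.5833·9 - (0.8333)² = 13.5556.
  S^{-1} = (1/det) · [[d, -b], [-b, a]] = [[0.6639, -0.0615],
 [-0.0615, 0.1168]].

Step 4 — quadratic form (x̄ - mu_0)^T · S^{-1} · (x̄ - mu_0):
  S^{-1} · (x̄ - mu_0) = (-0.2828, -0.3627),
  (x̄ - mu_0)^T · [...] = (-0.75)·(-0.2828) + (-3.5)·(-0.3627) = 1.4816.

Step 5 — scale by n: T² = 4 · 1.4816 = 5.9262.

T² ≈ 5.9262


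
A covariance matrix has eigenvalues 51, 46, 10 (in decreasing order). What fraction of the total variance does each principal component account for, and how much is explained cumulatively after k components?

Step 1 — total variance = trace(Sigma) = Σ λ_i = 51 + 46 + 10 = 107.

Step 2 — fraction explained by component i = λ_i / Σ λ:
  PC1: 51/107 = 0.4766
  PC2: 46/107 = 0.4299
  PC3: 10/107 = 0.0935

Step 3 — cumulative fraction after k components = (λ_1 + ... + λ_k) / Σ λ:
  k = 1: 51/107 = 0.4766
  k = 2: (51 + 46)/107 = 97/107 = 0.9065
  k = 3: (51 + 46 + 10)/107 = 107/107 = 1

Summary (fraction, with percent):

explained: PC1 0.4766 (47.66%), PC2 0.4299 (42.99%), PC3 0.0935 (9.35%);  cumulative: 0.4766, 0.9065, 1


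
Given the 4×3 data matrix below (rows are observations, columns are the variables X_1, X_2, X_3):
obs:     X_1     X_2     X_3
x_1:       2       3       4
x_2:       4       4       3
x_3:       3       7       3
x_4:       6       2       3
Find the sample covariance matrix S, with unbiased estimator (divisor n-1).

Step 1 — column means:
  mean(X_1) = (2 + 4 + 3 + 6) / 4 = 15/4 = 3.75
  mean(X_2) = (3 + 4 + 7 + 2) / 4 = 16/4 = 4
  mean(X_3) = (4 + 3 + 3 + 3) / 4 = 13/4 = 3.25

Step 2 — sample covariance S[i,j] = (1/(n-1)) · Σ_k (x_{k,i} - mean_i) · (x_{k,j} - mean_j), with n-1 = 3.
  S[X_1,X_1] = ((-1.75)·(-1.75) + (0.25)·(0.25) + (-0.75)·(-0.75) + (2.25)·(2.25)) / 3 = 8.75/3 = 2.9167
  S[X_1,X_2] = ((-1.75)·(-1) + (0.25)·(0) + (-0.75)·(3) + (2.25)·(-2)) / 3 = -5/3 = -1.6667
  S[X_1,X_3] = ((-1.75)·(0.75) + (0.25)·(-0.25) + (-0.75)·(-0.25) + (2.25)·(-0.25)) / 3 = -1.75/3 = -0.5833
  S[X_2,X_2] = ((-1)·(-1) + (0)·(0) + (3)·(3) + (-2)·(-2)) / 3 = 14/3 = 4.6667
  S[X_2,X_3] = ((-1)·(0.75) + (0)·(-0.25) + (3)·(-0.25) + (-2)·(-0.25)) / 3 = -1/3 = -0.3333
  S[X_3,X_3] = ((0.75)·(0.75) + (-0.25)·(-0.25) + (-0.25)·(-0.25) + (-0.25)·(-0.25)) / 3 = 0.75/3 = 0.25

S is symmetric (S[j,i] = S[i,j]). Assembling:

S = [[2.9167, -1.6667, -0.5833],
 [-1.6667, 4.6667, -0.3333],
 [-0.5833, -0.3333, 0.25]]


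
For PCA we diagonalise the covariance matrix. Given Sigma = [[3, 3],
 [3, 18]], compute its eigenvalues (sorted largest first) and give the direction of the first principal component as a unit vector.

Step 1 — characteristic polynomial of 2×2 Sigma:
  det(Sigma - λI) = λ² - trace · λ + det = 0.
  trace = 3 + 18 = 21, det = 3·18 - (3)² = 45.
Step 2 — discriminant:
  Δ = trace² - 4·det = 441 - 180 = 261.
Step 3 — eigenvalues:
  λ = (trace ± √Δ)/2 = (21 ± 16.1555)/2,
  λ_1 = 18.5777,  λ_2 = 2.4223.

Step 4 — unit eigenvector for λ_1: solve (Sigma - λ_1 I)v = 0. First row:
  (3 - 18.5777)·v_x + (3)·v_y = 0, i.e. (-15.5777)·v_x + (3)·v_y = 0,
  so v ∝ (b, λ_1 - a) = (3, 15.5777) = u.
  ||u|| = √((3)² + (15.5777)²) = √(251.6662) ≈ 15.864,
  v_1 = u/||u|| ≈ (0.1891, 0.982) (||v_1|| = 1).

λ_1 = 18.5777,  λ_2 = 2.4223;  v_1 ≈ (0.1891, 0.982)


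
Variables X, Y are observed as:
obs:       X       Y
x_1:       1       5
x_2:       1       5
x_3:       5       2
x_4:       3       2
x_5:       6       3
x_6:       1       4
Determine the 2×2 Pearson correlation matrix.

Step 1 — column means:
  mean(X) = (1 + 1 + 5 + 3 + 6 + 1) / 6 = 17/6 = 2.8333
  mean(Y) = (5 + 5 + 2 + 2 + 3 + 4) / 6 = 21/6 = 3.5

Step 2 — sample variances and covariances s[i,j] = (1/(n-1)) · Σ_k (x_{k,i} - mean_i) · (x_{k,j} - mean_j), with n-1 = 5:
  s[X,X] = ((-1.8333)·(-1.8333) + (-1.8333)·(-1.8333) + (2.1667)·(2.1667) + (0.1667)·(0.1667) + (3.1667)·(3.1667) + (-1.8333)·(-1.8333)) / 5 = 24.8333/5 = 4.9667
  s[X,Y] = ((-1.8333)·(1.5) + (-1.8333)·(1.5) + (2.1667)·(-1.5) + (0.1667)·(-1.5) + (3.1667)·(-0.5) + (-1.8333)·(0.5)) / 5 = -11.5/5 = -2.3
  s[Y,Y] = ((1.5)·(1.5) + (1.5)·(1.5) + (-1.5)·(-1.5) + (-1.5)·(-1.5) + (-0.5)·(-0.5) + (0.5)·(0.5)) / 5 = 9.5/5 = 1.9
  Sample standard deviations s_i = √(s[i,i]):
  s(X) = √(4.9667) = 2.2286
  s(Y) = √(1.9) = 1.3784

Step 3 — r_{ij} = s_{ij} / (s_i · s_j):
  r[X,X] = 1 (diagonal).
  r[X,Y] = -2.3 / (2.2286 · 1.3784) = -2.3 / 3.0719 = -0.7487
  r[Y,Y] = 1 (diagonal).

R is symmetric with unit diagonal. Assembling:

R = [[1, -0.7487],
 [-0.7487, 1]]


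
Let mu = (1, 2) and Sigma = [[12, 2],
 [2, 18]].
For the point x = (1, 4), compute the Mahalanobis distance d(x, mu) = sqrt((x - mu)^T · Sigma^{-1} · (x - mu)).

Step 1 — centre the observation: (x - mu) = (0, 2).

Step 2 — invert Sigma. det(Sigma) = 12·18 - (2)² = 212.
  Sigma^{-1} = (1/det) · [[d, -b], [-b, a]] = [[0.0849, -0.0094],
 [-0.0094, 0.0566]].

Step 3 — form the quadratic (x - mu)^T · Sigma^{-1} · (x - mu):
  Sigma^{-1} · (x - mu) = (-0.0189, 0.1132).
  (x - mu)^T · [Sigma^{-1} · (x - mu)] = (0)·(-0.0189) + (2)·(0.1132) = 0.2264.

Step 4 — take square root: d = √(0.2264) ≈ 0.4758.

d(x, mu) = √(0.2264) ≈ 0.4758


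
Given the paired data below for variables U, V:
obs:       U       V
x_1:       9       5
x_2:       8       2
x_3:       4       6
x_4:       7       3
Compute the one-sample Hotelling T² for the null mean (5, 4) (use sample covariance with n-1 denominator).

Step 1 — sample mean vector:
  mean(U) = (9 + 8 + 4 + 7) / 4 = 28/4 = 7
  mean(V) = (5 + 2 + 6 + 3) / 4 = 16/4 = 4
  x̄ = (7, 4),  deviation x̄ - mu_0 = (7, 4) - (5, 4) = (2, 0).

Step 2 — sample covariance matrix, S[i,j] = (1/(n-1)) · Σ_k (x_{k,i} - mean_i) · (x_{k,j} - mean_j), divisor n-1 = 3:
  S[U,U] = ((2)·(2) + (1)·(1) + (-3)·(-3) + (0)·(0)) / 3 = 14/3 = 4.6667
  S[U,V] = ((2)·(1) + (1)·(-2) + (-3)·(2) + (0)·(-1)) / 3 = -6/3 = -2
  S[V,V] = ((1)·(1) + (-2)·(-2) + (2)·(2) + (-1)·(-1)) / 3 = 10/3 = 3.3333
  S = [[4.6667, -2],
 [-2, 3.3333]].

Step 3 — invert S. det(S) = 4.6667·3.3333 - (-2)² = 11.5556.
  S^{-1} = (1/det) · [[d, -b], [-b, a]] = [[0.2885, 0.1731],
 [0.1731, 0.4038]].

Step 4 — quadratic form (x̄ - mu_0)^T · S^{-1} · (x̄ - mu_0):
  S^{-1} · (x̄ - mu_0) = (0.5769, 0.3462),
  (x̄ - mu_0)^T · [...] = (2)·(0.5769) + (0)·(0.3462) = 1.1538.

Step 5 — scale by n: T² = 4 · 1.1538 = 4.6154.

T² ≈ 4.6154


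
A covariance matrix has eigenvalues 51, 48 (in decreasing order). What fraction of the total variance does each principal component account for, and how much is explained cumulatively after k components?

Step 1 — total variance = trace(Sigma) = Σ λ_i = 51 + 48 = 99.

Step 2 — fraction explained by component i = λ_i / Σ λ:
  PC1: 51/99 = 0.5152
  PC2: 48/99 = 0.4848

Step 3 — cumulative fraction after k components = (λ_1 + ... + λ_k) / Σ λ:
  k = 1: 51/99 = 0.5152
  k = 2: (51 + 48)/99 = 99/99 = 1

Summary (fraction, with percent):

explained: PC1 0.5152 (51.52%), PC2 0.4848 (48.48%);  cumulative: 0.5152, 1


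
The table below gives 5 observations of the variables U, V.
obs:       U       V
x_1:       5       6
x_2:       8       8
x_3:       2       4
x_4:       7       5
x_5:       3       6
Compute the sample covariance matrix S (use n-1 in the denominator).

Step 1 — column means:
  mean(U) = (5 + 8 + 2 + 7 + 3) / 5 = 25/5 = 5
  mean(V) = (6 + 8 + 4 + 5 + 6) / 5 = 29/5 = 5.8

Step 2 — sample covariance S[i,j] = (1/(n-1)) · Σ_k (x_{k,i} - mean_i) · (x_{k,j} - mean_j), with n-1 = 4.
  S[U,U] = ((0)·(0) + (3)·(3) + (-3)·(-3) + (2)·(2) + (-2)·(-2)) / 4 = 26/4 = 6.5
  S[U,V] = ((0)·(0.2) + (3)·(2.2) + (-3)·(-1.8) + (2)·(-0.8) + (-2)·(0.2)) / 4 = 10/4 = 2.5
  S[V,V] = ((0.2)·(0.2) + (2.2)·(2.2) + (-1.8)·(-1.8) + (-0.8)·(-0.8) + (0.2)·(0.2)) / 4 = 8.8/4 = 2.2

S is symmetric (S[j,i] = S[i,j]). Assembling:

S = [[6.5, 2.5],
 [2.5, 2.2]]
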